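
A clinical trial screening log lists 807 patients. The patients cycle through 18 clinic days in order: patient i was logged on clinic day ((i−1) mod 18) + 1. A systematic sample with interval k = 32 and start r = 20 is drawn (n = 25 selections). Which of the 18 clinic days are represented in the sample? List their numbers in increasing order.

2, 4, 6, 8, 10, 12, 14, 16, 18

Consecutive selections differ by k = 32, so their clinic day numbers differ by 32 mod 18 = 14.
gcd(32, 18) = 2, so the sample visits 18/2 = 9 distinct residues mod 18.
Start 20 is clinic day 2; the clinic days hit are 2, 4, 6, 8, 10, 12, 14, 16, 18.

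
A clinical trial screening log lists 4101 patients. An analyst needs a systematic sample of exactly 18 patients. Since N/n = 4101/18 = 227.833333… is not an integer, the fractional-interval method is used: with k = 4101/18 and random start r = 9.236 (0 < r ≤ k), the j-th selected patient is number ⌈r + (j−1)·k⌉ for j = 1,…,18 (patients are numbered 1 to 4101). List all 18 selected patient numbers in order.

10, 238, 465, 693, 921, 1149, 1377, 1605, 1832, 2060, 2288, 2516, 2744, 2972, 3199, 3427, 3655, 3883

j=1: r + 0k = 9.236 → ⌈·⌉ = 10
j=2: r + 1k = 237.069333… → ⌈·⌉ = 238
j=3: r + 2k = 464.902666… → ⌈·⌉ = 465
j=4: r + 3k = 692.736 → ⌈·⌉ = 693
j=5: r + 4k = 920.569333… → ⌈·⌉ = 921
j=6: r + 5k = 1148.402666… → ⌈·⌉ = 1149
j=7: r + 6k = 1376.236 → ⌈·⌉ = 1377
j=8: r + 7k = 1604.069333… → ⌈·⌉ = 1605
j=9: r + 8k = 1831.902666… → ⌈·⌉ = 1832
j=10: r + 9k = 2059.736 → ⌈·⌉ = 2060
j=11: r + 10k = 2287.569333… → ⌈·⌉ = 2288
j=12: r + 11k = 2515.402666… → ⌈·⌉ = 2516
j=13: r + 12k = 2743.236 → ⌈·⌉ = 2744
j=14: r + 13k = 2971.069333… → ⌈·⌉ = 2972
j=15: r + 14k = 3198.902666… → ⌈·⌉ = 3199
j=16: r + 15k = 3426.736 → ⌈·⌉ = 3427
j=17: r + 16k = 3654.569333… → ⌈·⌉ = 3655
j=18: r + 17k = 3882.402666… → ⌈·⌉ = 3883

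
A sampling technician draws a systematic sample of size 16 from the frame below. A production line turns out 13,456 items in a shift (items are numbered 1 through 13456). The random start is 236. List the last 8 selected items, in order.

6964, 7805, 8646, 9487, 10328, 11169, 12010, 12851

k = N/n = 13456/16 = 841
9th selection = 236 + 8×841 = 6964
10th: 6964 + 841 = 7805
11th: 7805 + 841 = 8646
12th: 8646 + 841 = 9487
13th: 9487 + 841 = 10328
14th: 10328 + 841 = 11169
15th: 11169 + 841 = 12010
16th: 12010 + 841 = 12851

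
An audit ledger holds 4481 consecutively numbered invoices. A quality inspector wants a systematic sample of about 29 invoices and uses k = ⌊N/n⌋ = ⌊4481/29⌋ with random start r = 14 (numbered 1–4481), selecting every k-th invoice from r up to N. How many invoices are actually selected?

30

k = ⌊4481/29⌋ = 154
Achieved size = ⌊(4481 − 14)/154⌋ + 1 = ⌊4467/154⌋ + 1 = 29 + 1 = 30
(last selection: 14 + 29×154 = 4480 ≤ 4481; next would be 4634 > 4481)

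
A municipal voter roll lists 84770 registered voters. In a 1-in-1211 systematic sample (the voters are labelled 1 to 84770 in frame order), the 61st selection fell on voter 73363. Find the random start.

k = 1211
r = 73363 − (61−1)×1211 = 73363 − 72660 = 703

703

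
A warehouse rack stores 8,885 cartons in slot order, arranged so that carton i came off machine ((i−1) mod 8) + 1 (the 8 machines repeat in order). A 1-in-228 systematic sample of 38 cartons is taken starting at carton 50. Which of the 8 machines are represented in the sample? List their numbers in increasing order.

2, 6

Consecutive selections differ by k = 228, so their machine numbers differ by 228 mod 8 = 4.
gcd(228, 8) = 4, so the sample visits 8/4 = 2 distinct residues mod 8.
Start 50 is machine 2; the machines hit are 2, 6.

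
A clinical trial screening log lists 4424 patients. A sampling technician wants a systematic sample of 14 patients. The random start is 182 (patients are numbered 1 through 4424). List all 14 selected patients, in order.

k = N/n = 4424/14 = 316
patient 1: 182
patient 2: 182 + 316 = 498
patient 3: 498 + 316 = 814
patient 4: 814 + 316 = 1130
patient 5: 1130 + 316 = 1446
patient 6: 1446 + 316 = 1762
patient 7: 1762 + 316 = 2078
patient 8: 2078 + 316 = 2394
patient 9: 2394 + 316 = 2710
patient 10: 2710 + 316 = 3026
patient 11: 3026 + 316 = 3342
patient 12: 3342 + 316 = 3658
patient 13: 3658 + 316 = 3974
patient 14: 3974 + 316 = 4290

182, 498, 814, 1130, 1446, 1762, 2078, 2394, 2710, 3026, 3342, 3658, 3974, 4290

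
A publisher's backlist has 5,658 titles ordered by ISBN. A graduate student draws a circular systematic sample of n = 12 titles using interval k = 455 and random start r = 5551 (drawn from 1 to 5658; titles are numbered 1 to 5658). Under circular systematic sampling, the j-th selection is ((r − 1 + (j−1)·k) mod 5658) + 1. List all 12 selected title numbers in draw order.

5551, 348, 803, 1258, 1713, 2168, 2623, 3078, 3533, 3988, 4443, 4898

Selection 1: 5551
Selection 2: 5551 + 455 = 6006 → 6006 − 5658 = 348
Selection 3: 348 + 455 = 803
Selection 4: 803 + 455 = 1258
Selection 5: 1258 + 455 = 1713
Selection 6: 1713 + 455 = 2168
Selection 7: 2168 + 455 = 2623
Selection 8: 2623 + 455 = 3078
Selection 9: 3078 + 455 = 3533
Selection 10: 3533 + 455 = 3988
Selection 11: 3988 + 455 = 4443
Selection 12: 4443 + 455 = 4898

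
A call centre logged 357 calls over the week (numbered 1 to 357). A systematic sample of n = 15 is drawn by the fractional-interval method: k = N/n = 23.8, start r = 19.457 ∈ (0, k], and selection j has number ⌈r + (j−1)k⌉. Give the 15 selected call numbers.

j=1: r + 0k = 19.457 → ⌈·⌉ = 20
j=2: r + 1k = 43.257 → ⌈·⌉ = 44
j=3: r + 2k = 67.057 → ⌈·⌉ = 68
j=4: r + 3k = 90.857 → ⌈·⌉ = 91
j=5: r + 4k = 114.657 → ⌈·⌉ = 115
j=6: r + 5k = 138.457 → ⌈·⌉ = 139
j=7: r + 6k = 162.257 → ⌈·⌉ = 163
j=8: r + 7k = 186.057 → ⌈·⌉ = 187
j=9: r + 8k = 209.857 → ⌈·⌉ = 210
j=10: r + 9k = 233.657 → ⌈·⌉ = 234
j=11: r + 10k = 257.457 → ⌈·⌉ = 258
j=12: r + 11k = 281.257 → ⌈·⌉ = 282
j=13: r + 12k = 305.057 → ⌈·⌉ = 306
j=14: r + 13k = 328.857 → ⌈·⌉ = 329
j=15: r + 14k = 352.657 → ⌈·⌉ = 353

20, 44, 68, 91, 115, 139, 163, 187, 210, 234, 258, 282, 306, 329, 353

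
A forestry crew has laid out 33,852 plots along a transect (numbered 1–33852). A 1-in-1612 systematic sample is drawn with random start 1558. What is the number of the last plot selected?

k = 1612
21st selection = r + (21−1)·k = 1558 + 20×1612 = 1558 + 32240 = 33798

33798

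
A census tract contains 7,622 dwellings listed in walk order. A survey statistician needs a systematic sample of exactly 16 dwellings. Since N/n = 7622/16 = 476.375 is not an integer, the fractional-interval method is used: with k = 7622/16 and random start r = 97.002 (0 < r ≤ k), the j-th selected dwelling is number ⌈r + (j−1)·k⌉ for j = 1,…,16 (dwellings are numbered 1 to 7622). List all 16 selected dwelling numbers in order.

98, 574, 1050, 1527, 2003, 2479, 2956, 3432, 3909, 4385, 4861, 5338, 5814, 6290, 6767, 7243

j=1: r + 0k = 97.002 → ⌈·⌉ = 98
j=2: r + 1k = 573.377 → ⌈·⌉ = 574
j=3: r + 2k = 1049.752 → ⌈·⌉ = 1050
j=4: r + 3k = 1526.127 → ⌈·⌉ = 1527
j=5: r + 4k = 2002.502 → ⌈·⌉ = 2003
j=6: r + 5k = 2478.877 → ⌈·⌉ = 2479
j=7: r + 6k = 2955.252 → ⌈·⌉ = 2956
j=8: r + 7k = 3431.627 → ⌈·⌉ = 3432
j=9: r + 8k = 3908.002 → ⌈·⌉ = 3909
j=10: r + 9k = 4384.377 → ⌈·⌉ = 4385
j=11: r + 10k = 4860.752 → ⌈·⌉ = 4861
j=12: r + 11k = 5337.127 → ⌈·⌉ = 5338
j=13: r + 12k = 5813.502 → ⌈·⌉ = 5814
j=14: r + 13k = 6289.877 → ⌈·⌉ = 6290
j=15: r + 14k = 6766.252 → ⌈·⌉ = 6767
j=16: r + 15k = 7242.627 → ⌈·⌉ = 7243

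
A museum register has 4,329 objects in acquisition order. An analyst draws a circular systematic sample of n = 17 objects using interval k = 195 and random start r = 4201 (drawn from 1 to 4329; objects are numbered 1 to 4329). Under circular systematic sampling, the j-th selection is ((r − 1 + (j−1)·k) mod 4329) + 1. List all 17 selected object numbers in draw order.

4201, 67, 262, 457, 652, 847, 1042, 1237, 1432, 1627, 1822, 2017, 2212, 2407, 2602, 2797, 2992

Selection 1: 4201
Selection 2: 4201 + 195 = 4396 → 4396 − 4329 = 67
Selection 3: 67 + 195 = 262
Selection 4: 262 + 195 = 457
Selection 5: 457 + 195 = 652
Selection 6: 652 + 195 = 847
Selection 7: 847 + 195 = 1042
Selection 8: 1042 + 195 = 1237
Selection 9: 1237 + 195 = 1432
Selection 10: 1432 + 195 = 1627
Selection 11: 1627 + 195 = 1822
Selection 12: 1822 + 195 = 2017
Selection 13: 2017 + 195 = 2212
Selection 14: 2212 + 195 = 2407
Selection 15: 2407 + 195 = 2602
Selection 16: 2602 + 195 = 2797
Selection 17: 2797 + 195 = 2992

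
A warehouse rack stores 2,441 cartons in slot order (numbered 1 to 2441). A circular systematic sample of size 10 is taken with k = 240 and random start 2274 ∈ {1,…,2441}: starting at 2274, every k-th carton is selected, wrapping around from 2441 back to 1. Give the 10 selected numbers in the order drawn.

Selection 1: 2274
Selection 2: 2274 + 240 = 2514 → 2514 − 2441 = 73
Selection 3: 73 + 240 = 313
Selection 4: 313 + 240 = 553
Selection 5: 553 + 240 = 793
Selection 6: 793 + 240 = 1033
Selection 7: 1033 + 240 = 1273
Selection 8: 1273 + 240 = 1513
Selection 9: 1513 + 240 = 1753
Selection 10: 1753 + 240 = 1993

2274, 73, 313, 553, 793, 1033, 1273, 1513, 1753, 1993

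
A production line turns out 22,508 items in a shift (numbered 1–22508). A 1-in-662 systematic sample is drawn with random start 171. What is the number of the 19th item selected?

k = 662
19th selection = r + (19−1)·k = 171 + 18×662 = 171 + 11916 = 12087

12087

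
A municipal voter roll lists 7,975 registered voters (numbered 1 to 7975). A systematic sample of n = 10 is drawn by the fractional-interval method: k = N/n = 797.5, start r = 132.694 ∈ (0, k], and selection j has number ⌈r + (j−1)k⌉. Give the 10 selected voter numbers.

j=1: r + 0k = 132.694 → ⌈·⌉ = 133
j=2: r + 1k = 930.194 → ⌈·⌉ = 931
j=3: r + 2k = 1727.694 → ⌈·⌉ = 1728
j=4: r + 3k = 2525.194 → ⌈·⌉ = 2526
j=5: r + 4k = 3322.694 → ⌈·⌉ = 3323
j=6: r + 5k = 4120.194 → ⌈·⌉ = 4121
j=7: r + 6k = 4917.694 → ⌈·⌉ = 4918
j=8: r + 7k = 5715.194 → ⌈·⌉ = 5716
j=9: r + 8k = 6512.694 → ⌈·⌉ = 6513
j=10: r + 9k = 7310.194 → ⌈·⌉ = 7311

133, 931, 1728, 2526, 3323, 4121, 4918, 5716, 6513, 7311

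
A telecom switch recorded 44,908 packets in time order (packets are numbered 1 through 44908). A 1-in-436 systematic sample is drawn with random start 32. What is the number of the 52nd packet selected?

k = 436
52nd selection = r + (52−1)·k = 32 + 51×436 = 32 + 22236 = 22268

22268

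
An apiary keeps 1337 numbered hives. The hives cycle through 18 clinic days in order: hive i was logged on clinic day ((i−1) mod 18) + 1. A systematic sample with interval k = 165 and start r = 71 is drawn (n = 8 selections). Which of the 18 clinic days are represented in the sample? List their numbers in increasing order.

2, 5, 8, 11, 14, 17

Consecutive selections differ by k = 165, so their clinic day numbers differ by 165 mod 18 = 3.
gcd(165, 18) = 3, so the sample visits 18/3 = 6 distinct residues mod 18.
Start 71 is clinic day 17; the clinic days hit are 2, 5, 8, 11, 14, 17.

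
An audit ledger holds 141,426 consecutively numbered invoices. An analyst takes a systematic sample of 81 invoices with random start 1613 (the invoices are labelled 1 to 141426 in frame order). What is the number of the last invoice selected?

k = 141426/81 = 1746
81st selection = r + (81−1)·k = 1613 + 80×1746 = 1613 + 139680 = 141293

141293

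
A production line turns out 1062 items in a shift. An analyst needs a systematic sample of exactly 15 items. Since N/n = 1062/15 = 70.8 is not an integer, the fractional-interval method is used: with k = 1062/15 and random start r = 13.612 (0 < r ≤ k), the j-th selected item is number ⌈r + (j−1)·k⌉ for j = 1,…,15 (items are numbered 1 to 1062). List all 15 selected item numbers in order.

14, 85, 156, 227, 297, 368, 439, 510, 581, 651, 722, 793, 864, 935, 1005

j=1: r + 0k = 13.612 → ⌈·⌉ = 14
j=2: r + 1k = 84.412 → ⌈·⌉ = 85
j=3: r + 2k = 155.212 → ⌈·⌉ = 156
j=4: r + 3k = 226.012 → ⌈·⌉ = 227
j=5: r + 4k = 296.812 → ⌈·⌉ = 297
j=6: r + 5k = 367.612 → ⌈·⌉ = 368
j=7: r + 6k = 438.412 → ⌈·⌉ = 439
j=8: r + 7k = 509.212 → ⌈·⌉ = 510
j=9: r + 8k = 580.012 → ⌈·⌉ = 581
j=10: r + 9k = 650.812 → ⌈·⌉ = 651
j=11: r + 10k = 721.612 → ⌈·⌉ = 722
j=12: r + 11k = 792.412 → ⌈·⌉ = 793
j=13: r + 12k = 863.212 → ⌈·⌉ = 864
j=14: r + 13k = 934.012 → ⌈·⌉ = 935
j=15: r + 14k = 1004.812 → ⌈·⌉ = 1005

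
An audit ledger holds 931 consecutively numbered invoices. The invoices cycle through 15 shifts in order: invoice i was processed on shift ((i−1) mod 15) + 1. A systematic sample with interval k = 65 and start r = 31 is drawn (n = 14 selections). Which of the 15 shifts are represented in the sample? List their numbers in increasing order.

1, 6, 11

Consecutive selections differ by k = 65, so their shift numbers differ by 65 mod 15 = 5.
gcd(65, 15) = 5, so the sample visits 15/5 = 3 distinct residues mod 15.
Start 31 is shift 1; the shifts hit are 1, 6, 11.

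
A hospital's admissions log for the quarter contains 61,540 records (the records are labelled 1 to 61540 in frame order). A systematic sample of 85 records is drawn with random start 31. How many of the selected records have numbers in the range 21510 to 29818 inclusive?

k = 61540/85 = 724
First selection ≥ 21510: 31 + ⌈(21510−31)/724⌉·724 = 31 + 30×724 = 21751
Last selection ≤ 29818: 31 + ⌊(29818−31)/724⌋·724 = 31 + 41×724 = 29715
Count = 41 − 30 + 1 = 12

12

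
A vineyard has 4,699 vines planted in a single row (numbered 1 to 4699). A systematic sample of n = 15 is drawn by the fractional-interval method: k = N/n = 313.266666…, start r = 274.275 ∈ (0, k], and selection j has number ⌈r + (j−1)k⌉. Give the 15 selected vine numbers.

j=1: r + 0k = 274.275 → ⌈·⌉ = 275
j=2: r + 1k = 587.541666… → ⌈·⌉ = 588
j=3: r + 2k = 900.808333… → ⌈·⌉ = 901
j=4: r + 3k = 1214.075 → ⌈·⌉ = 1215
j=5: r + 4k = 1527.341666… → ⌈·⌉ = 1528
j=6: r + 5k = 1840.608333… → ⌈·⌉ = 1841
j=7: r + 6k = 2153.875 → ⌈·⌉ = 2154
j=8: r + 7k = 2467.141666… → ⌈·⌉ = 2468
j=9: r + 8k = 2780.408333… → ⌈·⌉ = 2781
j=10: r + 9k = 3093.675 → ⌈·⌉ = 3094
j=11: r + 10k = 3406.941666… → ⌈·⌉ = 3407
j=12: r + 11k = 3720.208333… → ⌈·⌉ = 3721
j=13: r + 12k = 4033.475 → ⌈·⌉ = 4034
j=14: r + 13k = 4346.741666… → ⌈·⌉ = 4347
j=15: r + 14k = 4660.008333… → ⌈·⌉ = 4661

275, 588, 901, 1215, 1528, 1841, 2154, 2468, 2781, 3094, 3407, 3721, 4034, 4347, 4661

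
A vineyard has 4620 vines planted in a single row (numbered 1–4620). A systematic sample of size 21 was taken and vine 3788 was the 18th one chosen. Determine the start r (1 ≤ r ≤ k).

48

k = 4620/21 = 220
r = 3788 − (18−1)×220 = 3788 − 3740 = 48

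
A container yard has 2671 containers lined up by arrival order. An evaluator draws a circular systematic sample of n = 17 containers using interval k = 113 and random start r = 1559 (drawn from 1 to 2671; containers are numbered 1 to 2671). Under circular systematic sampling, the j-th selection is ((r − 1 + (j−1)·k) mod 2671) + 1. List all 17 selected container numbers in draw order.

1559, 1672, 1785, 1898, 2011, 2124, 2237, 2350, 2463, 2576, 18, 131, 244, 357, 470, 583, 696

Selection 1: 1559
Selection 2: 1559 + 113 = 1672
Selection 3: 1672 + 113 = 1785
Selection 4: 1785 + 113 = 1898
Selection 5: 1898 + 113 = 2011
Selection 6: 2011 + 113 = 2124
Selection 7: 2124 + 113 = 2237
Selection 8: 2237 + 113 = 2350
Selection 9: 2350 + 113 = 2463
Selection 10: 2463 + 113 = 2576
Selection 11: 2576 + 113 = 2689 → 2689 − 2671 = 18
Selection 12: 18 + 113 = 131
Selection 13: 131 + 113 = 244
Selection 14: 244 + 113 = 357
Selection 15: 357 + 113 = 470
Selection 16: 470 + 113 = 583
Selection 17: 583 + 113 = 696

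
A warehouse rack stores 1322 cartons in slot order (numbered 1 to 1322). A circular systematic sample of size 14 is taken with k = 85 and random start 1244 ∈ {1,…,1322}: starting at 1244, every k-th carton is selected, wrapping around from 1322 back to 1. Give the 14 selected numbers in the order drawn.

Selection 1: 1244
Selection 2: 1244 + 85 = 1329 → 1329 − 1322 = 7
Selection 3: 7 + 85 = 92
Selection 4: 92 + 85 = 177
Selection 5: 177 + 85 = 262
Selection 6: 262 + 85 = 347
Selection 7: 347 + 85 = 432
Selection 8: 432 + 85 = 517
Selection 9: 517 + 85 = 602
Selection 10: 602 + 85 = 687
Selection 11: 687 + 85 = 772
Selection 12: 772 + 85 = 857
Selection 13: 857 + 85 = 942
Selection 14: 942 + 85 = 1027

1244, 7, 92, 177, 262, 347, 432, 517, 602, 687, 772, 857, 942, 1027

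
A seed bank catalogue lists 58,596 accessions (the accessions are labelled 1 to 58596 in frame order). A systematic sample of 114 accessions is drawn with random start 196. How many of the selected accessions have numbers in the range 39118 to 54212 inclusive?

k = 58596/114 = 514
First selection ≥ 39118: 196 + ⌈(39118−196)/514⌉·514 = 196 + 76×514 = 39260
Last selection ≤ 54212: 196 + ⌊(54212−196)/514⌋·514 = 196 + 105×514 = 54166
Count = 105 − 76 + 1 = 30

30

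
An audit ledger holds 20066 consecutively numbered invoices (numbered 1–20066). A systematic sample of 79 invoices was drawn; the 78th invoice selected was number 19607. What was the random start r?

49

k = 20066/79 = 254
r = 19607 − (78−1)×254 = 19607 − 19558 = 49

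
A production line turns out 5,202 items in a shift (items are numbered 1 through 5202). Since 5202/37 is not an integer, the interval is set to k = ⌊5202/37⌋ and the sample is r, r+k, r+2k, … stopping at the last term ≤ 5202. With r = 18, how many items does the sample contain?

38

k = ⌊5202/37⌋ = 140
Achieved size = ⌊(5202 − 18)/140⌋ + 1 = ⌊5184/140⌋ + 1 = 37 + 1 = 38
(last selection: 18 + 37×140 = 5198 ≤ 5202; next would be 5338 > 5202)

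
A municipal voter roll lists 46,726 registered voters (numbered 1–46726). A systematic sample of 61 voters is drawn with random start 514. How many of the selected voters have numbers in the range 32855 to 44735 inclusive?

15

k = 46726/61 = 766
First selection ≥ 32855: 514 + ⌈(32855−514)/766⌉·766 = 514 + 43×766 = 33452
Last selection ≤ 44735: 514 + ⌊(44735−514)/766⌋·766 = 514 + 57×766 = 44176
Count = 57 − 43 + 1 = 15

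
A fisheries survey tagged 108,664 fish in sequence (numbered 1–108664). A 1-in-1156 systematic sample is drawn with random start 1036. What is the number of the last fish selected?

k = 1156
94th selection = r + (94−1)·k = 1036 + 93×1156 = 1036 + 107508 = 108544

108544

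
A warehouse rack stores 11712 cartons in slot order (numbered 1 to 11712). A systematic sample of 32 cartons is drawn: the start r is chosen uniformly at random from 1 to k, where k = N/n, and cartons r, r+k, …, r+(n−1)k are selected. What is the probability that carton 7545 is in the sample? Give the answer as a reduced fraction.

1/366

k = 11712/32 = 366.
Carton 7545 is selected iff r ≡ 7545 (mod 366); exactly one such r in {1,…,366}.
Inclusion probability = 1/366.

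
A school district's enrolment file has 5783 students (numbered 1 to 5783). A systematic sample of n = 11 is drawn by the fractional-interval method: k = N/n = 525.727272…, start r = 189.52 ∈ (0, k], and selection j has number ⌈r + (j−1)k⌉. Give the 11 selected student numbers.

190, 716, 1241, 1767, 2293, 2819, 3344, 3870, 4396, 4922, 5447

j=1: r + 0k = 189.52 → ⌈·⌉ = 190
j=2: r + 1k = 715.247272… → ⌈·⌉ = 716
j=3: r + 2k = 1240.974545… → ⌈·⌉ = 1241
j=4: r + 3k = 1766.701818… → ⌈·⌉ = 1767
j=5: r + 4k = 2292.429090… → ⌈·⌉ = 2293
j=6: r + 5k = 2818.156363… → ⌈·⌉ = 2819
j=7: r + 6k = 3343.883636… → ⌈·⌉ = 3344
j=8: r + 7k = 3869.610909… → ⌈·⌉ = 3870
j=9: r + 8k = 4395.338181… → ⌈·⌉ = 4396
j=10: r + 9k = 4921.065454… → ⌈·⌉ = 4922
j=11: r + 10k = 5446.792727… → ⌈·⌉ = 5447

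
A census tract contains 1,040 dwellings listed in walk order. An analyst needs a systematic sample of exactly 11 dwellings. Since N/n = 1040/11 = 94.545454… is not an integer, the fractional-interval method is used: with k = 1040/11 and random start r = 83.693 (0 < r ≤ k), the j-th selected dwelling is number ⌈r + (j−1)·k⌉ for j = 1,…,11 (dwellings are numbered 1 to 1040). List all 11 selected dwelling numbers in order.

84, 179, 273, 368, 462, 557, 651, 746, 841, 935, 1030

j=1: r + 0k = 83.693 → ⌈·⌉ = 84
j=2: r + 1k = 178.238454… → ⌈·⌉ = 179
j=3: r + 2k = 272.783909… → ⌈·⌉ = 273
j=4: r + 3k = 367.329363… → ⌈·⌉ = 368
j=5: r + 4k = 461.874818… → ⌈·⌉ = 462
j=6: r + 5k = 556.420272… → ⌈·⌉ = 557
j=7: r + 6k = 650.965727… → ⌈·⌉ = 651
j=8: r + 7k = 745.511181… → ⌈·⌉ = 746
j=9: r + 8k = 840.056636… → ⌈·⌉ = 841
j=10: r + 9k = 934.602090… → ⌈·⌉ = 935
j=11: r + 10k = 1029.147545… → ⌈·⌉ = 1030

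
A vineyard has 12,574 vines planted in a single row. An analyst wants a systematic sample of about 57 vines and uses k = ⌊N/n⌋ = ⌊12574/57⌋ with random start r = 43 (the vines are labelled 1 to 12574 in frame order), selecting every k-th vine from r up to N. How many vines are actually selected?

k = ⌊12574/57⌋ = 220
Achieved size = ⌊(12574 − 43)/220⌋ + 1 = ⌊12531/220⌋ + 1 = 56 + 1 = 57
(last selection: 43 + 56×220 = 12363 ≤ 12574; next would be 12583 > 12574)

57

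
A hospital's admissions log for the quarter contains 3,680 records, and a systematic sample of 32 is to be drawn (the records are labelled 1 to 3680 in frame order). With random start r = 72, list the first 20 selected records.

72, 187, 302, 417, 532, 647, 762, 877, 992, 1107, 1222, 1337, 1452, 1567, 1682, 1797, 1912, 2027, 2142, 2257

k = N/n = 3680/32 = 115
record 1: 72
record 2: 72 + 115 = 187
record 3: 187 + 115 = 302
record 4: 302 + 115 = 417
record 5: 417 + 115 = 532
record 6: 532 + 115 = 647
record 7: 647 + 115 = 762
record 8: 762 + 115 = 877
record 9: 877 + 115 = 992
record 10: 992 + 115 = 1107
record 11: 1107 + 115 = 1222
record 12: 1222 + 115 = 1337
record 13: 1337 + 115 = 1452
record 14: 1452 + 115 = 1567
record 15: 1567 + 115 = 1682
record 16: 1682 + 115 = 1797
record 17: 1797 + 115 = 1912
record 18: 1912 + 115 = 2027
record 19: 2027 + 115 = 2142
record 20: 2142 + 115 = 2257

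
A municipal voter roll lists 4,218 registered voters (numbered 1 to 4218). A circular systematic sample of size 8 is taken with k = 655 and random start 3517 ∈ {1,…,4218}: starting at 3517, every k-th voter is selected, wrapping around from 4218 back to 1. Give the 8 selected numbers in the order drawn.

Selection 1: 3517
Selection 2: 3517 + 655 = 4172
Selection 3: 4172 + 655 = 4827 → 4827 − 4218 = 609
Selection 4: 609 + 655 = 1264
Selection 5: 1264 + 655 = 1919
Selection 6: 1919 + 655 = 2574
Selection 7: 2574 + 655 = 3229
Selection 8: 3229 + 655 = 3884

3517, 4172, 609, 1264, 1919, 2574, 3229, 3884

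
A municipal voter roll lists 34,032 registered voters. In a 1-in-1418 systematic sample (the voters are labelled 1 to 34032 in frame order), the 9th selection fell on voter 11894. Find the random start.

k = 1418
r = 11894 − (9−1)×1418 = 11894 − 11344 = 550

550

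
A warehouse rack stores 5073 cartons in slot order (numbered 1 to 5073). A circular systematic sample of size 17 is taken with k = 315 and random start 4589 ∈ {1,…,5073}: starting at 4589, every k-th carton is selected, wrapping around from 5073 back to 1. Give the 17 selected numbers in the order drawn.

4589, 4904, 146, 461, 776, 1091, 1406, 1721, 2036, 2351, 2666, 2981, 3296, 3611, 3926, 4241, 4556

Selection 1: 4589
Selection 2: 4589 + 315 = 4904
Selection 3: 4904 + 315 = 5219 → 5219 − 5073 = 146
Selection 4: 146 + 315 = 461
Selection 5: 461 + 315 = 776
Selection 6: 776 + 315 = 1091
Selection 7: 1091 + 315 = 1406
Selection 8: 1406 + 315 = 1721
Selection 9: 1721 + 315 = 2036
Selection 10: 2036 + 315 = 2351
Selection 11: 2351 + 315 = 2666
Selection 12: 2666 + 315 = 2981
Selection 13: 2981 + 315 = 3296
Selection 14: 3296 + 315 = 3611
Selection 15: 3611 + 315 = 3926
Selection 16: 3926 + 315 = 4241
Selection 17: 4241 + 315 = 4556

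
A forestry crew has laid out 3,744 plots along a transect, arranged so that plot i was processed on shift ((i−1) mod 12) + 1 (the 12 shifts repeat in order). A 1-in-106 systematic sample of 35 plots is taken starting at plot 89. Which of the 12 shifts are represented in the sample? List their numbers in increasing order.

1, 3, 5, 7, 9, 11

Consecutive selections differ by k = 106, so their shift numbers differ by 106 mod 12 = 10.
gcd(106, 12) = 2, so the sample visits 12/2 = 6 distinct residues mod 12.
Start 89 is shift 5; the shifts hit are 1, 3, 5, 7, 9, 11.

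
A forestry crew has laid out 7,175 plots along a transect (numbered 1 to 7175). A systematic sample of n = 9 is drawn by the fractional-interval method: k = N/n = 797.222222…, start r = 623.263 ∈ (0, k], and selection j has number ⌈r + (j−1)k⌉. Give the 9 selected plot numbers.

j=1: r + 0k = 623.263 → ⌈·⌉ = 624
j=2: r + 1k = 1420.485222… → ⌈·⌉ = 1421
j=3: r + 2k = 2217.707444… → ⌈·⌉ = 2218
j=4: r + 3k = 3014.929666… → ⌈·⌉ = 3015
j=5: r + 4k = 3812.151888… → ⌈·⌉ = 3813
j=6: r + 5k = 4609.374111… → ⌈·⌉ = 4610
j=7: r + 6k = 5406.596333… → ⌈·⌉ = 5407
j=8: r + 7k = 6203.818555… → ⌈·⌉ = 6204
j=9: r + 8k = 7001.040777… → ⌈·⌉ = 7002

624, 1421, 2218, 3015, 3813, 4610, 5407, 6204, 7002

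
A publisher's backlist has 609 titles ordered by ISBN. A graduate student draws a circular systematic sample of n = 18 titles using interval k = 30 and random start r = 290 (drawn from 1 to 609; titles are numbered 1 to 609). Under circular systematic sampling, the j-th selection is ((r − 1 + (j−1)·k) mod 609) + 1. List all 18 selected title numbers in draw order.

290, 320, 350, 380, 410, 440, 470, 500, 530, 560, 590, 11, 41, 71, 101, 131, 161, 191

Selection 1: 290
Selection 2: 290 + 30 = 320
Selection 3: 320 + 30 = 350
Selection 4: 350 + 30 = 380
Selection 5: 380 + 30 = 410
Selection 6: 410 + 30 = 440
Selection 7: 440 + 30 = 470
Selection 8: 470 + 30 = 500
Selection 9: 500 + 30 = 530
Selection 10: 530 + 30 = 560
Selection 11: 560 + 30 = 590
Selection 12: 590 + 30 = 620 → 620 − 609 = 11
Selection 13: 11 + 30 = 41
Selection 14: 41 + 30 = 71
Selection 15: 71 + 30 = 101
Selection 16: 101 + 30 = 131
Selection 17: 131 + 30 = 161
Selection 18: 161 + 30 = 191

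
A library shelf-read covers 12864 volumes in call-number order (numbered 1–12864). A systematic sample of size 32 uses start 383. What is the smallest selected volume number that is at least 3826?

4001

k = 12864/32 = 402
Steps past start: ⌈(3826 − 383)/402⌉ = ⌈3443/402⌉ = 9
Selected volume: 383 + 9×402 = 4001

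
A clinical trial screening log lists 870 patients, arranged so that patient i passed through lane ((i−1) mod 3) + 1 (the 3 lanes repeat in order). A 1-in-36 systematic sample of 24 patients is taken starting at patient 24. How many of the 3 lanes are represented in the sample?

1

Consecutive selections differ by k = 36, so their lane numbers differ by 36 mod 3 = 0.
gcd(36, 3) = 3, so the sample visits 3/3 = 1 distinct residues mod 3.
Start 24 is lane 3; the lanes hit are 3.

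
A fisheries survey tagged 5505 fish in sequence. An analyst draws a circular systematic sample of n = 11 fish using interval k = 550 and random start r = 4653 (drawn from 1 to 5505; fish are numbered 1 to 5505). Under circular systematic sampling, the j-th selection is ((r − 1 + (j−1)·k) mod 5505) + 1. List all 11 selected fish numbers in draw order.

4653, 5203, 248, 798, 1348, 1898, 2448, 2998, 3548, 4098, 4648

Selection 1: 4653
Selection 2: 4653 + 550 = 5203
Selection 3: 5203 + 550 = 5753 → 5753 − 5505 = 248
Selection 4: 248 + 550 = 798
Selection 5: 798 + 550 = 1348
Selection 6: 1348 + 550 = 1898
Selection 7: 1898 + 550 = 2448
Selection 8: 2448 + 550 = 2998
Selection 9: 2998 + 550 = 3548
Selection 10: 3548 + 550 = 4098
Selection 11: 4098 + 550 = 4648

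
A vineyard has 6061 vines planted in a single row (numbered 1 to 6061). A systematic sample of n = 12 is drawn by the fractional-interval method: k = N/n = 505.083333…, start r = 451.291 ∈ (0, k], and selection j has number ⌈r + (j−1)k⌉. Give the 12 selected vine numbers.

j=1: r + 0k = 451.291 → ⌈·⌉ = 452
j=2: r + 1k = 956.374333… → ⌈·⌉ = 957
j=3: r + 2k = 1461.457666… → ⌈·⌉ = 1462
j=4: r + 3k = 1966.541 → ⌈·⌉ = 1967
j=5: r + 4k = 2471.624333… → ⌈·⌉ = 2472
j=6: r + 5k = 2976.707666… → ⌈·⌉ = 2977
j=7: r + 6k = 3481.791 → ⌈·⌉ = 3482
j=8: r + 7k = 3986.874333… → ⌈·⌉ = 3987
j=9: r + 8k = 4491.957666… → ⌈·⌉ = 4492
j=10: r + 9k = 4997.041 → ⌈·⌉ = 4998
j=11: r + 10k = 5502.124333… → ⌈·⌉ = 5503
j=12: r + 11k = 6007.207666… → ⌈·⌉ = 6008

452, 957, 1462, 1967, 2472, 2977, 3482, 3987, 4492, 4998, 5503, 6008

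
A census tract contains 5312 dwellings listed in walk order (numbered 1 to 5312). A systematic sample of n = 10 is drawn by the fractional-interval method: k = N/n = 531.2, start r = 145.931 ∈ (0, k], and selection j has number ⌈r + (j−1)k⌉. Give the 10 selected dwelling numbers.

146, 678, 1209, 1740, 2271, 2802, 3334, 3865, 4396, 4927

j=1: r + 0k = 145.931 → ⌈·⌉ = 146
j=2: r + 1k = 677.131 → ⌈·⌉ = 678
j=3: r + 2k = 1208.331 → ⌈·⌉ = 1209
j=4: r + 3k = 1739.531 → ⌈·⌉ = 1740
j=5: r + 4k = 2270.731 → ⌈·⌉ = 2271
j=6: r + 5k = 2801.931 → ⌈·⌉ = 2802
j=7: r + 6k = 3333.131 → ⌈·⌉ = 3334
j=8: r + 7k = 3864.331 → ⌈·⌉ = 3865
j=9: r + 8k = 4395.531 → ⌈·⌉ = 4396
j=10: r + 9k = 4926.731 → ⌈·⌉ = 4927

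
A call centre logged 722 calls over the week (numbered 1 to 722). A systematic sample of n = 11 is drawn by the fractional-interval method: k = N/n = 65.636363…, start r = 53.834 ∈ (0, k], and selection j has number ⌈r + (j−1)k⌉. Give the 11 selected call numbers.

54, 120, 186, 251, 317, 383, 448, 514, 579, 645, 711

j=1: r + 0k = 53.834 → ⌈·⌉ = 54
j=2: r + 1k = 119.470363… → ⌈·⌉ = 120
j=3: r + 2k = 185.106727… → ⌈·⌉ = 186
j=4: r + 3k = 250.743090… → ⌈·⌉ = 251
j=5: r + 4k = 316.379454… → ⌈·⌉ = 317
j=6: r + 5k = 382.015818… → ⌈·⌉ = 383
j=7: r + 6k = 447.652181… → ⌈·⌉ = 448
j=8: r + 7k = 513.288545… → ⌈·⌉ = 514
j=9: r + 8k = 578.924909… → ⌈·⌉ = 579
j=10: r + 9k = 644.561272… → ⌈·⌉ = 645
j=11: r + 10k = 710.197636… → ⌈·⌉ = 711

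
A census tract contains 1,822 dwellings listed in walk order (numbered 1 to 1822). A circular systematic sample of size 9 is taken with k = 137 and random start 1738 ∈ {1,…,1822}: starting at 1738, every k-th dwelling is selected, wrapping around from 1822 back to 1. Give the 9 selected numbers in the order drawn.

1738, 53, 190, 327, 464, 601, 738, 875, 1012

Selection 1: 1738
Selection 2: 1738 + 137 = 1875 → 1875 − 1822 = 53
Selection 3: 53 + 137 = 190
Selection 4: 190 + 137 = 327
Selection 5: 327 + 137 = 464
Selection 6: 464 + 137 = 601
Selection 7: 601 + 137 = 738
Selection 8: 738 + 137 = 875
Selection 9: 875 + 137 = 1012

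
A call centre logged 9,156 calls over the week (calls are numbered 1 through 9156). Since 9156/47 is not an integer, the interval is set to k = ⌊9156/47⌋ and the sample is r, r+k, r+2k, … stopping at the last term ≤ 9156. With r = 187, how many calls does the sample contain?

47

k = ⌊9156/47⌋ = 194
Achieved size = ⌊(9156 − 187)/194⌋ + 1 = ⌊8969/194⌋ + 1 = 46 + 1 = 47
(last selection: 187 + 46×194 = 9111 ≤ 9156; next would be 9305 > 9156)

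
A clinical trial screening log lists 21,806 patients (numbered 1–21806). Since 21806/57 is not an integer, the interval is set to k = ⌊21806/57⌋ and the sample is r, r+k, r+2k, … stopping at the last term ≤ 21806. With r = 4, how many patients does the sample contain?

k = ⌊21806/57⌋ = 382
Achieved size = ⌊(21806 − 4)/382⌋ + 1 = ⌊21802/382⌋ + 1 = 57 + 1 = 58
(last selection: 4 + 57×382 = 21778 ≤ 21806; next would be 22160 > 21806)

58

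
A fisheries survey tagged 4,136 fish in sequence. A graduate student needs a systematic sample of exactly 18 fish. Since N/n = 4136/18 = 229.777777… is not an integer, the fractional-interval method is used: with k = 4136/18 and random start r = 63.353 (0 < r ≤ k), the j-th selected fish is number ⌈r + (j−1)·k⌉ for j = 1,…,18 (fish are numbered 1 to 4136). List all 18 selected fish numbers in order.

j=1: r + 0k = 63.353 → ⌈·⌉ = 64
j=2: r + 1k = 293.130777… → ⌈·⌉ = 294
j=3: r + 2k = 522.908555… → ⌈·⌉ = 523
j=4: r + 3k = 752.686333… → ⌈·⌉ = 753
j=5: r + 4k = 982.464111… → ⌈·⌉ = 983
j=6: r + 5k = 1212.241888… → ⌈·⌉ = 1213
j=7: r + 6k = 1442.019666… → ⌈·⌉ = 1443
j=8: r + 7k = 1671.797444… → ⌈·⌉ = 1672
j=9: r + 8k = 1901.575222… → ⌈·⌉ = 1902
j=10: r + 9k = 2131.353 → ⌈·⌉ = 2132
j=11: r + 10k = 2361.130777… → ⌈·⌉ = 2362
j=12: r + 11k = 2590.908555… → ⌈·⌉ = 2591
j=13: r + 12k = 2820.686333… → ⌈·⌉ = 2821
j=14: r + 13k = 3050.464111… → ⌈·⌉ = 3051
j=15: r + 14k = 3280.241888… → ⌈·⌉ = 3281
j=16: r + 15k = 3510.019666… → ⌈·⌉ = 3511
j=17: r + 16k = 3739.797444… → ⌈·⌉ = 3740
j=18: r + 17k = 3969.575222… → ⌈·⌉ = 3970

64, 294, 523, 753, 983, 1213, 1443, 1672, 1902, 2132, 2362, 2591, 2821, 3051, 3281, 3511, 3740, 3970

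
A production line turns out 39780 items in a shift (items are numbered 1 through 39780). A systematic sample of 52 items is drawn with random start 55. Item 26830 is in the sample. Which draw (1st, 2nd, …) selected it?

k = 39780/52 = 765
position = (26830 − 55)/765 + 1 = 26775/765 + 1 = 35 + 1 = 36

36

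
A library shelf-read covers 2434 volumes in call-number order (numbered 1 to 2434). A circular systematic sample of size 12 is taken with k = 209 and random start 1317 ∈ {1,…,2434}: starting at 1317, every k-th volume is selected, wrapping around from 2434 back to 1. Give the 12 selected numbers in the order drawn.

Selection 1: 1317
Selection 2: 1317 + 209 = 1526
Selection 3: 1526 + 209 = 1735
Selection 4: 1735 + 209 = 1944
Selection 5: 1944 + 209 = 2153
Selection 6: 2153 + 209 = 2362
Selection 7: 2362 + 209 = 2571 → 2571 − 2434 = 137
Selection 8: 137 + 209 = 346
Selection 9: 346 + 209 = 555
Selection 10: 555 + 209 = 764
Selection 11: 764 + 209 = 973
Selection 12: 973 + 209 = 1182

1317, 1526, 1735, 1944, 2153, 2362, 137, 346, 555, 764, 973, 1182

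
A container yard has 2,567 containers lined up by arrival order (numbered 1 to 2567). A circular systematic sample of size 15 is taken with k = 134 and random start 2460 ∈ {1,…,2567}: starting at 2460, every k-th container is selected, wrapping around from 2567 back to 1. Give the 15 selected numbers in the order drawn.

Selection 1: 2460
Selection 2: 2460 + 134 = 2594 → 2594 − 2567 = 27
Selection 3: 27 + 134 = 161
Selection 4: 161 + 134 = 295
Selection 5: 295 + 134 = 429
Selection 6: 429 + 134 = 563
Selection 7: 563 + 134 = 697
Selection 8: 697 + 134 = 831
Selection 9: 831 + 134 = 965
Selection 10: 965 + 134 = 1099
Selection 11: 1099 + 134 = 1233
Selection 12: 1233 + 134 = 1367
Selection 13: 1367 + 134 = 1501
Selection 14: 1501 + 134 = 1635
Selection 15: 1635 + 134 = 1769

2460, 27, 161, 295, 429, 563, 697, 831, 965, 1099, 1233, 1367, 1501, 1635, 1769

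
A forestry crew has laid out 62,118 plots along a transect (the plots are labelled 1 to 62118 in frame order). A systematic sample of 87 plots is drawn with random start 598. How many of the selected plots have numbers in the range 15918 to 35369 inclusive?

27

k = 62118/87 = 714
First selection ≥ 15918: 598 + ⌈(15918−598)/714⌉·714 = 598 + 22×714 = 16306
Last selection ≤ 35369: 598 + ⌊(35369−598)/714⌋·714 = 598 + 48×714 = 34870
Count = 48 − 22 + 1 = 27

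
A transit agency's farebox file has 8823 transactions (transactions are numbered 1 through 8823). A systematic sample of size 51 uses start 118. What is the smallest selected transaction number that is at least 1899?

2021

k = 8823/51 = 173
Steps past start: ⌈(1899 − 118)/173⌉ = ⌈1781/173⌉ = 11
Selected transaction: 118 + 11×173 = 2021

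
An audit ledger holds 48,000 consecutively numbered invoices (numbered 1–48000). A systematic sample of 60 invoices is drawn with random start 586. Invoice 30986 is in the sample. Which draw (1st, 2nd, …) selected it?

k = 48000/60 = 800
position = (30986 − 586)/800 + 1 = 30400/800 + 1 = 38 + 1 = 39

39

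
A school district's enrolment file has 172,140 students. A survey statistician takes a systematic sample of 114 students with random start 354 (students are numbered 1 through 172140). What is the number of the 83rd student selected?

k = 172140/114 = 1510
83rd selection = r + (83−1)·k = 354 + 82×1510 = 354 + 123820 = 124174

124174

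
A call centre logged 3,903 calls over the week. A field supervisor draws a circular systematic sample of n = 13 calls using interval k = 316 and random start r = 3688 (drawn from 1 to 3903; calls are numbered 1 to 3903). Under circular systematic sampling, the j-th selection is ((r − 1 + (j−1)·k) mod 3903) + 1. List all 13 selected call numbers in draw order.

3688, 101, 417, 733, 1049, 1365, 1681, 1997, 2313, 2629, 2945, 3261, 3577

Selection 1: 3688
Selection 2: 3688 + 316 = 4004 → 4004 − 3903 = 101
Selection 3: 101 + 316 = 417
Selection 4: 417 + 316 = 733
Selection 5: 733 + 316 = 1049
Selection 6: 1049 + 316 = 1365
Selection 7: 1365 + 316 = 1681
Selection 8: 1681 + 316 = 1997
Selection 9: 1997 + 316 = 2313
Selection 10: 2313 + 316 = 2629
Selection 11: 2629 + 316 = 2945
Selection 12: 2945 + 316 = 3261
Selection 13: 3261 + 316 = 3577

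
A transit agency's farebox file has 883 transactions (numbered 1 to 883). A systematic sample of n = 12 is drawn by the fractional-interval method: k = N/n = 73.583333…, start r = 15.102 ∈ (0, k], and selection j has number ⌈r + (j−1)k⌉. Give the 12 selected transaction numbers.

j=1: r + 0k = 15.102 → ⌈·⌉ = 16
j=2: r + 1k = 88.685333… → ⌈·⌉ = 89
j=3: r + 2k = 162.268666… → ⌈·⌉ = 163
j=4: r + 3k = 235.852 → ⌈·⌉ = 236
j=5: r + 4k = 309.435333… → ⌈·⌉ = 310
j=6: r + 5k = 383.018666… → ⌈·⌉ = 384
j=7: r + 6k = 456.602 → ⌈·⌉ = 457
j=8: r + 7k = 530.185333… → ⌈·⌉ = 531
j=9: r + 8k = 603.768666… → ⌈·⌉ = 604
j=10: r + 9k = 677.352 → ⌈·⌉ = 678
j=11: r + 10k = 750.935333… → ⌈·⌉ = 751
j=12: r + 11k = 824.518666… → ⌈·⌉ = 825

16, 89, 163, 236, 310, 384, 457, 531, 604, 678, 751, 825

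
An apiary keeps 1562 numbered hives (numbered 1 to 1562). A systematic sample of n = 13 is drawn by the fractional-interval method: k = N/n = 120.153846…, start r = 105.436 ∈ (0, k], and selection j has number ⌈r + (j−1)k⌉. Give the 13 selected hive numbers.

106, 226, 346, 466, 587, 707, 827, 947, 1067, 1187, 1307, 1428, 1548

j=1: r + 0k = 105.436 → ⌈·⌉ = 106
j=2: r + 1k = 225.589846… → ⌈·⌉ = 226
j=3: r + 2k = 345.743692… → ⌈·⌉ = 346
j=4: r + 3k = 465.897538… → ⌈·⌉ = 466
j=5: r + 4k = 586.051384… → ⌈·⌉ = 587
j=6: r + 5k = 706.205230… → ⌈·⌉ = 707
j=7: r + 6k = 826.359076… → ⌈·⌉ = 827
j=8: r + 7k = 946.512923… → ⌈·⌉ = 947
j=9: r + 8k = 1066.666769… → ⌈·⌉ = 1067
j=10: r + 9k = 1186.820615… → ⌈·⌉ = 1187
j=11: r + 10k = 1306.974461… → ⌈·⌉ = 1307
j=12: r + 11k = 1427.128307… → ⌈·⌉ = 1428
j=13: r + 12k = 1547.282153… → ⌈·⌉ = 1548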